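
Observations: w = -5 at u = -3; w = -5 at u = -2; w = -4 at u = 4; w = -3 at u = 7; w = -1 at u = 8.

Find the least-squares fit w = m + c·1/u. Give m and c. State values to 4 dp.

m = -3.3880, c = 3.3597

MᵀM·[m, c]ᵀ = Mᵀw reads: 5·m + (-53/168)·c = -18;  (-53/168)·m + (12973/28224)·c = 439/168.
Δ = 5·(12973/28224) − (-53/168)² = 7757/3528.
m = ((-18)·(12973/28224) − (-53/168)·(439/168))/(7757/3528) = -210247/62056; c = (5·(439/168) − (-53/168)·(-18))/(7757/3528) = 26061/7757.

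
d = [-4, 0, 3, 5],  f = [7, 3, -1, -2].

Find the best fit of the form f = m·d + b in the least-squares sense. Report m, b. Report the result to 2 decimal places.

From the data, Σd·d = 50, Σd = 4, Σ1 = 4.
And Σd·f = -41, Σf = 7.
Determinant 50·4 − 4² = 184.
m = ((-41)·4 − 4·7)/184 = -24/23; b = (50·7 − 4·(-41))/184 = 257/92.

m = -1.04, b = 2.79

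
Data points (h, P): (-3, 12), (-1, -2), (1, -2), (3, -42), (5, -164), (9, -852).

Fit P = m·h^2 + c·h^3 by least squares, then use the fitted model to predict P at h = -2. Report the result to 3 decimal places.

P̂ = 1.337

AᵀA·[m, c]ᵀ = AᵀP reads: 7350·m + 62174·c = -73386;  62174·m + 548526·c = -643066.
Determinant 7350·548526 − 62174² = 166059824.
m = ((-73386)·548526 − 62174·(-643066))/166059824 = -17008972/10378739; c = (7350·(-643066) − 62174·(-73386))/166059824 = -1462803/1482677.
At h = -2: P̂ = (-17008972/10378739)·(4) + (-1462803/1482677)·(-8) = 13881080/10378739.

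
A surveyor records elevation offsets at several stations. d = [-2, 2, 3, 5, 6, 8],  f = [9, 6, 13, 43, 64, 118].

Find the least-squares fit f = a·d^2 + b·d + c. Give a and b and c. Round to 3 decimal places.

Setting ∂/∂a … = 0 gives: 6130·a + 880·b + 142·c = 11108;  880·a + 142·b + 22·c = 1576;  142·a + 22·b + 6·c = 253.
Row-reducing yields a = 121619/61098, b = -66683/61098, c = -19171/20366.

a = 1.991, b = -1.091, c = -0.941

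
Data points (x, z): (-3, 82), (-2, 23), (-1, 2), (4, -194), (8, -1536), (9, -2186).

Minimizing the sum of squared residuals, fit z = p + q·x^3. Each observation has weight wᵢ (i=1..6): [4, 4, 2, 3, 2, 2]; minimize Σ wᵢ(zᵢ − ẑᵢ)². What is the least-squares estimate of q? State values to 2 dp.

q = -3.00

The normal system AᵀWA·[p, q]ᵀ = AᵀWz is [[17, 2532]; [2532, 1602632]]·[p, q]ᵀ = [-7602, -4806896]ᵀ.
Δ = 17·1602632 − 2532² = 20833720.
p = ((-7602)·1602632 − 2532·(-4806896))/20833720 = -1518474/2604215; q = (17·(-4806896) − 2532·(-7602))/20833720 = -7808621/2604215.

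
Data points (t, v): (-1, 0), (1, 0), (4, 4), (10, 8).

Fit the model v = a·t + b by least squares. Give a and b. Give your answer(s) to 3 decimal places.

With design matrix X, XᵀX = [[118, 14]; [14, 4]] and Xᵀv = [96, 12]ᵀ.
Eliminating b: 4·(row 1) − 14·(row 2) gives 276·a = 4·96 − 14·12 = 216, so a = 18/23.
Then b = (12 − 14·(18/23))/4 = 6/23.

a = 0.783, b = 0.261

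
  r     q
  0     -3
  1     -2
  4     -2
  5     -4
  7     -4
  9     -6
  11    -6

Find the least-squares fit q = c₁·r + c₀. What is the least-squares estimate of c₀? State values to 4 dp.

c₀ = -1.9428

From the data, Σr·r = 293, Σr = 37, Σ1 = 7.
Right-hand side: Σr·q = -178, Σq = -27.
AᵀA·[c₁, c₀]ᵀ = Aᵀq becomes [[293, 37]; [37, 7]]·[c₁, c₀]ᵀ = [-178, -27]ᵀ.
Determinant 293·7 − 37² = 682.
c₁ = ((-178)·7 − 37·(-27))/682 = -247/682; c₀ = (293·(-27) − 37·(-178))/682 = -1325/682.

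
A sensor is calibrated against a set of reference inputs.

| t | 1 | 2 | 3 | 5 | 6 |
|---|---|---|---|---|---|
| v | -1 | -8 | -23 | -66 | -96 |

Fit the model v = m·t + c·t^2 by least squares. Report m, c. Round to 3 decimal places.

m = 1.355, c = -2.901

Forming MᵀM = [[75, 377]; [377, 2019]] and Mᵀv = [-992, -5346]ᵀ gives MᵀM·[m, c]ᵀ = Mᵀv.
det = 75·2019 − 377² = 9296.
m = ((-992)·2019 − 377·(-5346))/9296 = 6297/4648; c = (75·(-5346) − 377·(-992))/9296 = -13483/4648.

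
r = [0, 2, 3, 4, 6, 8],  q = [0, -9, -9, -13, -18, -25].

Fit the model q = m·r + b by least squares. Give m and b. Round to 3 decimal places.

m = -2.971, b = -0.943

Entries of AᵀA: Σr·r = 129, Σr = 23, Σ1 = 6.
Right-hand side: Σr·q = -405, Σq = -74.
Determinant 129·6 − 23² = 245.
m = ((-405)·6 − 23·(-74))/245 = -104/35; b = (129·(-74) − 23·(-405))/245 = -33/35.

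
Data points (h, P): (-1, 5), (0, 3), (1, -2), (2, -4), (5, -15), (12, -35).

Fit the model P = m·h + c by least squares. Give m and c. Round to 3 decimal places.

Entries of AᵀA: Σh·h = 175, Σh = 19, Σ1 = 6.
And Σh·P = -510, ΣP = -48.
So AᵀA·[m, c]ᵀ = AᵀP: [[175, 19]; [19, 6]]·[m, c]ᵀ = [-510, -48]ᵀ.
Eliminating c: 6·(row 1) − 19·(row 2) gives 689·m = 6·(-510) − 19·(-48) = -2148, so m = -2148/689.
Then c = ((-48) − 19·(-2148/689))/6 = 1290/689.

m = -3.118, c = 1.872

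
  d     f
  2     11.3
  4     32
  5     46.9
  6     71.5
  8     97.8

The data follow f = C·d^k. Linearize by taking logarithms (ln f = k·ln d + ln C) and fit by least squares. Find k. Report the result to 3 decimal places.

k = 1.595

Taking logs, ln f = k·ln d + ln C, so regress ln f on ln d.
AᵀA = [[12.5270, 7.5601]; [7.5601, 5]], rhs = [29.8586, 18.5912]ᵀ  (here Σln d = 7.5601, Σ(ln d)² = 12.5270, Σln f = 18.5912, Σln d·ln f = 29.8586).
Δ = 12.5270·5 − (7.5601)² = 5.4804; k = (29.8586·5 − 7.5601·18.5912)/5.4804 = 1.59520, ln C = (12.5270·18.5912 − 7.5601·29.8586)/5.4804 = 1.30627.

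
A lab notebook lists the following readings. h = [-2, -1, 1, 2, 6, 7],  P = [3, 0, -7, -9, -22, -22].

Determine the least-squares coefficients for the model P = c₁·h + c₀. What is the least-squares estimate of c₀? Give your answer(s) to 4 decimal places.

c₀ = -3.2269

Forming AᵀA = [[95, 13]; [13, 6]] and AᵀP = [-317, -57]ᵀ gives AᵀA·[c₁, c₀]ᵀ = AᵀP.
Δ = 95·6 − 13² = 401.
c₁ = ((-317)·6 − 13·(-57))/401 = -1161/401; c₀ = (95·(-57) − 13·(-317))/401 = -1294/401.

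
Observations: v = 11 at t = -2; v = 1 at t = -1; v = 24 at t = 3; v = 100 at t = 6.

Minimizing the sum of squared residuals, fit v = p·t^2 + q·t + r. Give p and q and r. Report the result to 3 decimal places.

p = 2.856, q = -0.223, r = -1.369

With design matrix A, AᵀA = [[1394, 234, 50]; [234, 50, 6]; [50, 6, 4]] and Aᵀv = [3861, 649, 136]ᵀ.
Solving the 3×3 system (Gaussian elimination) gives p = 8923/3124, q = -697/3124, r = -1069/781.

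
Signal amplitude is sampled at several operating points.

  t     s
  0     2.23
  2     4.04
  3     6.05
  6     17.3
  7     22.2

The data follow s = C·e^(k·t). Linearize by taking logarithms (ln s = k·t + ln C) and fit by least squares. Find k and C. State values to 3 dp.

k = 0.337, C = 2.176

Linearized form: ln s = k·t + ln C. From the 5 transformed points,
XᵀX = [[98.0000, 18.0000]; [18.0000, 5]], rhs = [46.9975, 9.9491]ᵀ  (here Σt = 18.0000, Σ(t)² = 98.0000, Σln s = 9.9491, Σt·ln s = 46.9975).
Slope k = (n·Σt·ln s − Σt·Σln s)/(n·Σ(t)² − (Σt)²) = (5·46.9975 − 18.0000·9.9491)/166.0000 = 0.33677; ln C = (Σln s − k·Σt)/n = 0.77745, so C = exp(0.77745) = 2.17591.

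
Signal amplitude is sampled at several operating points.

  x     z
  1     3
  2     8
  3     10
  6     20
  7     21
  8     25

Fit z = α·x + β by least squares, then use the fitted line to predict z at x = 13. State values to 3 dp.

ẑ = 40.000

Setting ∂/∂α … = 0 gives: 163·α + 27·β = 516;  27·α + 6·β = 87.
(Σx·x = 163, Σx = 27, Σ1 = 6, Σx·z = 516, Σz = 87.)
Determinant 163·6 − 27² = 249.
α = (516·6 − 27·87)/249 = 3; β = (163·87 − 27·516)/249 = 1.
At x = 13: ẑ = (3)·(13) + (1)·(1) = 40.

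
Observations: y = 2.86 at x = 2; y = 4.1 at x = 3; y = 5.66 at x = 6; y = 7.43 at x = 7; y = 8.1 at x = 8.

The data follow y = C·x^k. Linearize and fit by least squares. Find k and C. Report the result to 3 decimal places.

With ln yᵢ as the transformed response and ln xᵢ as the regressor:
AᵀA = [[13.0084, 7.6089]; [7.6089, 5]], rhs = [13.6369, 8.2926]ᵀ  (here Σln x = 7.6089, Σ(ln x)² = 13.0084, Σln y = 8.2926, Σln x·ln y = 13.6369).
Δ = 13.0084·5 − (7.6089)² = 7.1473; k = (13.6369·5 − 7.6089·8.2926)/7.1473 = 0.71171, ln C = (13.0084·8.2926 − 7.6089·13.6369)/7.1473 = 0.57546, so C = exp(0.57546) = 1.77795.

k = 0.712, C = 1.778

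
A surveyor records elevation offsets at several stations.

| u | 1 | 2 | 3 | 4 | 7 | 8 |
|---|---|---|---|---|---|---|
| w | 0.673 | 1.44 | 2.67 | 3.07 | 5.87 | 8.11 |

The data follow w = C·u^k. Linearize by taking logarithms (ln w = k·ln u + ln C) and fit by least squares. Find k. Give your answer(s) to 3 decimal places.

Linearized form: ln w = k·ln u + ln C. From the 6 transformed points,
XᵀX = [[11.7199, 7.2034]; [7.2034, 6]], rhs = [10.6831, 5.9353]ᵀ  (here Σln u = 7.2034, Σ(ln u)² = 11.7199, Σln w = 5.9353, Σln u·ln w = 10.6831).
Slope k = (n·Σln u·ln w − Σln u·Σln w)/(n·Σ(ln u)² − (Σln u)²) = (6·10.6831 − 7.2034·5.9353)/18.4301 = 1.15810; ln C = (Σln w − k·Σln u)/n = -0.40116.

k = 1.158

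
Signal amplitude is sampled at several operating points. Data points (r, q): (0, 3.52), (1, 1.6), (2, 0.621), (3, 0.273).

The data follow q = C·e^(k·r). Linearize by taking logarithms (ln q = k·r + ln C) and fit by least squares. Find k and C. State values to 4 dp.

k = -0.8617, C = 3.6000

Linearized form: ln q = k·r + ln C. From the 4 transformed points,
Σr = 6.0000, Σ(r)² = 14.0000, Σln q = -0.0462, Σr·ln q = -4.3777.
Normal system: [[14.0000, 6.0000]; [6.0000, 4]]·[k, ln C]ᵀ = [-4.3777, -0.0462]ᵀ.
Slope k = (n·Σr·ln q − Σr·Σln q)/(n·Σ(r)² − (Σr)²) = (4·-4.3777 − 6.0000·-0.0462)/20.0000 = -0.86167; ln C = (Σln q − k·Σr)/n = 1.28094, so C = exp(1.28094) = 3.60002.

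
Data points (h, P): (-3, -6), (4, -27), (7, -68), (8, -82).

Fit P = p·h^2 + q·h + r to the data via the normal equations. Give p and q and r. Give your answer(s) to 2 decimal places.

Setting ∂/∂p … = 0 gives: 6834·p + 892·q + 138·r = -9066;  892·p + 138·q + 16·r = -1222;  138·p + 16·q + 4·r = -183.
Row-reducing yields p = -37085/37802, q = -39960/18901, r = -130329/37802.

p = -0.98, q = -2.11, r = -3.45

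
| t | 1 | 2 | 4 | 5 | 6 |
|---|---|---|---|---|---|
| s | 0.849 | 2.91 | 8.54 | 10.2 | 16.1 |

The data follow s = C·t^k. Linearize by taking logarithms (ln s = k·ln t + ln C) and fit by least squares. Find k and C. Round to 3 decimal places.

Linearized form: ln s = k·ln t + ln C. From the 5 transformed points,
Σln t = 5.4806, Σ(ln t)² = 8.2030, Σln s = 8.1504, Σln t·ln s = 12.4304.
Normal system: [[8.2030, 5.4806]; [5.4806, 5]]·[k, ln C]ᵀ = [12.4304, 8.1504]ᵀ.
Solving (det = 10.9774): k = 1.59258, ln C = -0.11558, so C = exp(-0.11558) = 0.89085.

k = 1.593, C = 0.891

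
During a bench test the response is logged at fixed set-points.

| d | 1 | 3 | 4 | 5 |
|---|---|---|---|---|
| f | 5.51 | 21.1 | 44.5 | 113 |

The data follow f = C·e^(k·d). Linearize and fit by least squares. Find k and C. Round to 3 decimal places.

Let Y = ln f. Fitting Y = k·d + ln C by least squares:
Sums: Σd = 13.0000, Σ(d)² = 51.0000, Σln f = 13.2787, Σd·ln f = 49.6733.
Normal system: [[51.0000, 13.0000]; [13.0000, 4]]·[k, ln C]ᵀ = [49.6733, 13.2787]ᵀ.
Solving (det = 35.0000): k = 0.74485, ln C = 0.89891, so C = exp(0.89891) = 2.45692.

k = 0.745, C = 2.457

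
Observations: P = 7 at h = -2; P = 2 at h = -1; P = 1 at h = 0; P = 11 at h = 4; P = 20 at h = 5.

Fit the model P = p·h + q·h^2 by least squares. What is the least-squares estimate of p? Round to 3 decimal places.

p = -1.362

Normal-equation sums: Σh·h = 46, Σh·h^2 = 180, Σh^2·h^2 = 898.
For MᵀP: Σh·P = 128, Σh^2·P = 706.
Determinant 46·898 − 180² = 8908.
p = (128·898 − 180·706)/8908 = -3034/2227; q = (46·706 − 180·128)/8908 = 2359/2227.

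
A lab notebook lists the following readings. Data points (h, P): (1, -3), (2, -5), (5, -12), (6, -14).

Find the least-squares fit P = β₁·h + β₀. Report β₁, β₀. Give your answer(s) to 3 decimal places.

Normal-equation sums: Σh·h = 66, Σh = 14, Σ1 = 4.
And Σh·P = -157, ΣP = -34.
AᵀA·[β₁, β₀]ᵀ = AᵀP becomes [[66, 14]; [14, 4]]·[β₁, β₀]ᵀ = [-157, -34]ᵀ.
Δ = 66·4 − 14² = 68.
β₁ = ((-157)·4 − 14·(-34))/68 = -38/17; β₀ = (66·(-34) − 14·(-157))/68 = -23/34.

β₁ = -2.235, β₀ = -0.676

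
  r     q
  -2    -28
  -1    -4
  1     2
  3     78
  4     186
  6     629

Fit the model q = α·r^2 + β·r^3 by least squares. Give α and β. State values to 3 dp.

α = -0.421, β = 2.986

Sums needed: Σr^2·r^2 = 1651, Σr^2·r^3 = 9011, Σr^3·r^3 = 51547.
Right-hand side: Σr^2·q = 26208, Σr^3·q = 150104.
Normal equations: [[1651, 9011]; [9011, 51547]]·[α, β]ᵀ = [26208, 150104]ᵀ.
Δ = 1651·51547 − 9011² = 3905976.
α = (26208·51547 − 9011·150104)/3905976 = -205421/488247; β = (1651·150104 − 9011·26208)/3905976 = 1457677/488247.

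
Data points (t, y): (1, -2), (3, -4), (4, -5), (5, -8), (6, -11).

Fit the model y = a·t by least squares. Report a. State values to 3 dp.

Entries of AᵀA: Σt·t = 87.
Moment sums: Σt·y = -140.
So AᵀA·[a]ᵀ = Aᵀy: [[87]]·[a]ᵀ = [-140]ᵀ.
Hence a = -140 / 87 ≈ -1.6092.

a = -1.609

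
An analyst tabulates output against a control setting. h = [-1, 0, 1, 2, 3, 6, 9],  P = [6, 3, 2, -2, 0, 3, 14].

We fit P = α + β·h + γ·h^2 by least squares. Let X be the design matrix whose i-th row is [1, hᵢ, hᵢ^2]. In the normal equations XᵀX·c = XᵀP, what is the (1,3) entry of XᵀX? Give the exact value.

Row 1 ↔ basis 1, column 3 ↔ basis h^2, so (XᵀX)_{1,3} = Σᵢ h^2 = (1)·(1) + (1)·(0) + (1)·(1) + (1)·(4) + (1)·(9) + (1)·(36) + (1)·(81) = 132.

132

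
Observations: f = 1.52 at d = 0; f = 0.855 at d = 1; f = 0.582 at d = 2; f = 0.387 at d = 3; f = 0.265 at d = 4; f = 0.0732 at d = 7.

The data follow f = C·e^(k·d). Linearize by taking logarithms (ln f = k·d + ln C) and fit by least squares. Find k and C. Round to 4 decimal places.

k = -0.4232, C = 1.4012

Linearized form: ln f = k·d + ln C. From the 6 transformed points,
Sums: Σd = 17.0000, Σ(d)² = 79.0000, Σln f = -5.1711, Σd·ln f = -27.7012.
Normal system: [[79.0000, 17.0000]; [17.0000, 6]]·[k, ln C]ᵀ = [-27.7012, -5.1711]ᵀ.
Slope k = (n·Σd·ln f − Σd·Σln f)/(n·Σ(d)² − (Σd)²) = (6·-27.7012 − 17.0000·-5.1711)/185.0000 = -0.42323; ln C = (Σln f − k·Σd)/n = 0.33730, so C = exp(0.33730) = 1.40116.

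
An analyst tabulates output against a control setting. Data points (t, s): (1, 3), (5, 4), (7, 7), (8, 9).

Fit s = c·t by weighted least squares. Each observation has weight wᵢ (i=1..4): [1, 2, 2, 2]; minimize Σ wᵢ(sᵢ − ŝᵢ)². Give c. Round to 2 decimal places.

c = 1.03

Entries of AᵀWA: Σwᵢ·t·t = 277.
And Σwᵢ·t·s = 285.
So AᵀWA·[c]ᵀ = AᵀWs: [[277]]·[c]ᵀ = [285]ᵀ.
Hence c = 285 / 277 ≈ 1.02888.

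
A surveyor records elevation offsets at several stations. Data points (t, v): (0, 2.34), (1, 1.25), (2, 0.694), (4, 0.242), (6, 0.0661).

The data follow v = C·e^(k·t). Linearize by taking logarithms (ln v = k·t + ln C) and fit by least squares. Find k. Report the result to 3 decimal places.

k = -0.585

Taking logs, ln v = k·t + ln C, so regress ln v on t.
Σt = 13.0000, Σ(t)² = 57.0000, Σln v = -3.4274, Σt·ln v = -22.4822.
Normal system: [[57.0000, 13.0000]; [13.0000, 5]]·[k, ln C]ᵀ = [-22.4822, -3.4274]ᵀ.
Slope k = (n·Σt·ln v − Σt·Σln v)/(n·Σ(t)² − (Σt)²) = (5·-22.4822 − 13.0000·-3.4274)/116.0000 = -0.58496; ln C = (Σln v − k·Σt)/n = 0.83541.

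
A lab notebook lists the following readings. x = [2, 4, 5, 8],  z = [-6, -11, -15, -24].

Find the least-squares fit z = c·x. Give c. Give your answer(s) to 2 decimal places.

Setting ∂/∂c … = 0 gives: 109·c = -323.
Hence c = -323 / 109 ≈ -2.9633.

c = -2.96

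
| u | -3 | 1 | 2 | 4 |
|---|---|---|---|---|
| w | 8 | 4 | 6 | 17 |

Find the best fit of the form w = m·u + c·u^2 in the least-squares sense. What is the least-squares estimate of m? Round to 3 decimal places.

Normal-equation sums: Σu·u = 30, Σu·u^2 = 46, Σu^2·u^2 = 354.
And Σu·w = 60, Σu^2·w = 372.
MᵀM·[m, c]ᵀ = Mᵀw becomes [[30, 46]; [46, 354]]·[m, c]ᵀ = [60, 372]ᵀ.
Determinant 30·354 − 46² = 8504.
m = (60·354 − 46·372)/8504 = 516/1063; c = (30·372 − 46·60)/8504 = 1050/1063.

m = 0.485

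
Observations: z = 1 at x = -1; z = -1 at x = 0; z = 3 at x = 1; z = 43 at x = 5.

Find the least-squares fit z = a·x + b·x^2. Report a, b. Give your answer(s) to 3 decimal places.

a = 0.908, b = 1.540

Entries of AᵀA: Σx·x = 27, Σx·x^2 = 125, Σx^2·x^2 = 627.
Moment sums: Σx·z = 217, Σx^2·z = 1079.
So AᵀA·[a, b]ᵀ = Aᵀz: [[27, 125]; [125, 627]]·[a, b]ᵀ = [217, 1079]ᵀ.
Eliminating b: 627·(row 1) − 125·(row 2) gives 1304·a = 627·217 − 125·1079 = 1184, so a = 148/163.
Then b = (1079 − 125·(148/163))/627 = 251/163.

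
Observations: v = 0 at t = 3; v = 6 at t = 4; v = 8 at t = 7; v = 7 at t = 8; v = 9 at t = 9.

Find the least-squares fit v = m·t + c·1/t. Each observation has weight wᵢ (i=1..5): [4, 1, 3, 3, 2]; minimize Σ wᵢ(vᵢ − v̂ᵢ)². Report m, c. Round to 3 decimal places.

m = 1.135, c = -8.134

XᵀWX·[m, c]ᵀ = XᵀWv reads: 553·m + 13·c = 522;  13·m + (162503/254016)·c = 535/56.
Eliminating c: (162503/254016)·(row 1) − 13·(row 2) gives (6705065/36288)·m = (162503/254016)·522 − 13·(535/56) = 2959927/14112, so m = 53278686/46935455.
Then c = ((535/56) − 13·(53278686/46935455))/(162503/254016) = -54536328/6705065.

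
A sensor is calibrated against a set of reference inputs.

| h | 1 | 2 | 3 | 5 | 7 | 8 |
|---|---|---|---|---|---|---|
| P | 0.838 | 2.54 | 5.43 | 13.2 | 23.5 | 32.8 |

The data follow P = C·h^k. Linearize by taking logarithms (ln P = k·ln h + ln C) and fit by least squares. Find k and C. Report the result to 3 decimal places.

Linearized form: ln P = k·ln h + ln C. From the 6 transformed points,
Sums: Σln h = 7.4265, Σ(ln h)² = 12.3883, Σln P = 11.6750, Σln h·ln P = 20.0590.
Normal system: [[12.3883, 7.4265]; [7.4265, 6]]·[k, ln C]ᵀ = [20.0590, 11.6750]ᵀ.
Solving (det = 19.1764): k = 1.75471, ln C = -0.22607, so C = exp(-0.22607) = 0.79767.

k = 1.755, C = 0.798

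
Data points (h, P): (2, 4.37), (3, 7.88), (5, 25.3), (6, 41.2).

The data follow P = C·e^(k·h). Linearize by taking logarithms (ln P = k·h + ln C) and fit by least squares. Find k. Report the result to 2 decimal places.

k = 0.57

Let Y = ln P. Fitting Y = k·h + ln C by least squares:
Σh = 16.0000, Σ(h)² = 74.0000, Σln P = 10.4883, Σh·ln P = 47.6072.
Equations: 74.0000·k + 16.0000·ln C = 47.6072;  16.0000·k + 4·ln C = 10.4883.
Δ = 74.0000·4 − (16.0000)² = 40.0000; k = (47.6072·4 − 16.0000·10.4883)/40.0000 = 0.56538, ln C = (74.0000·10.4883 − 16.0000·47.6072)/40.0000 = 0.36055.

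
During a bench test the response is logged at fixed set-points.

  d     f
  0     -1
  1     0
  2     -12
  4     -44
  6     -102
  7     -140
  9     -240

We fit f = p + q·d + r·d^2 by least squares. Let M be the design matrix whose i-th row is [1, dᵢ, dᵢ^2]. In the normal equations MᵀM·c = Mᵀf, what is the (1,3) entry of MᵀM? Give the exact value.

Row 1 ↔ basis 1, column 3 ↔ basis d^2, so (MᵀM)_{1,3} = Σᵢ d^2 = (1)·(0) + (1)·(1) + (1)·(4) + (1)·(16) + (1)·(36) + (1)·(49) + (1)·(81) = 187.

187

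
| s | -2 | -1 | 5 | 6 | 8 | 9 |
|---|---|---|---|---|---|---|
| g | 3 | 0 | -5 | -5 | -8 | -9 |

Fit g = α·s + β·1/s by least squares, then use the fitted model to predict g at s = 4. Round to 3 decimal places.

ĝ = -3.844

The normal system MᵀM·[α, β]ᵀ = Mᵀg is [[211, 6]; [6, 174409/129600]]·[α, β]ᵀ = [-206, -16/3]ᵀ.
Determinant 211·(174409/129600) − 6² = 32134699/129600.
α = ((-206)·(174409/129600) − 6·(-16/3))/(32134699/129600) = -31781054/32134699; β = (211·(-16/3) − 6·(-206))/(32134699/129600) = 14342400/32134699.
At s = 4: ĝ = (-31781054/32134699)·(4) + (14342400/32134699)·(1/4) = -123538616/32134699.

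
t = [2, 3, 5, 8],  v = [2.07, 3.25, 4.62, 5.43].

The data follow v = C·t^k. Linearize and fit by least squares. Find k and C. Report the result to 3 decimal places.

k = 0.690, C = 1.401

Taking logs, ln v = k·ln t + ln C, so regress ln v on ln t.
AᵀA = [[8.6018, 5.4806]; [5.4806, 4]], rhs = [7.7805, 5.1285]ᵀ  (here Σln t = 5.4806, Σ(ln t)² = 8.6018, Σln v = 5.1285, Σln t·ln v = 7.7805).
Slope k = (n·Σln t·ln v − Σln t·Σln v)/(n·Σ(ln t)² − (Σln t)²) = (4·7.7805 − 5.4806·5.1285)/4.3697 = 0.68987; ln C = (Σln v − k·Σln t)/n = 0.33690, so C = exp(0.33690) = 1.40059.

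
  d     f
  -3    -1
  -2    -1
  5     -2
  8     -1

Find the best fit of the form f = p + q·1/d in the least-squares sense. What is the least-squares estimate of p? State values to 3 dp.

p = -1.368

Sums needed: Σ1 = 4, Σ1/d = -61/120, Σ1/d·1/d = 6001/14400.
And Σf = -5, Σ1/d·f = 37/120.
So MᵀM·[p, q]ᵀ = Mᵀf: [[4, -61/120]; [-61/120, 6001/14400]]·[p, q]ᵀ = [-5, 37/120]ᵀ.
det = 4·(6001/14400) − (-61/120)² = 6761/4800.
p = ((-5)·(6001/14400) − (-61/120)·(37/120))/(6761/4800) = -27748/20283; q = (4·(37/120) − (-61/120)·(-5))/(6761/4800) = -6280/6761.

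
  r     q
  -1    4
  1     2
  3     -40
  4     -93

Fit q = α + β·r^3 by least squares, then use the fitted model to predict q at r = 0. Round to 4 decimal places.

XᵀX·[α, β]ᵀ = Xᵀq reads: 4·α + 91·β = -127;  91·α + 4827·β = -7034.
(Σ1 = 4, Σr^3 = 91, Σr^3·r^3 = 4827, Σq = -127, Σr^3·q = -7034.)
Eliminating β: 4827·(row 1) − 91·(row 2) gives 11027·α = 4827·(-127) − 91·(-7034) = 27065, so α = 27065/11027.
Then β = ((-7034) − 91·(27065/11027))/4827 = -16579/11027.
At r = 0: q̂ = (27065/11027)·(1) + (-16579/11027)·(0) = 27065/11027.

q̂ = 2.4544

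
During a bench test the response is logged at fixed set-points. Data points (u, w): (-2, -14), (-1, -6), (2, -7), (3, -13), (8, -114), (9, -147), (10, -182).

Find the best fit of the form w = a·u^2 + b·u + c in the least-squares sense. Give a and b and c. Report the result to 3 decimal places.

The normal equations are: 20771·a + 2267·b + 263·c = -37610;  2267·a + 263·b + 29·c = -4074;  263·a + 29·b + 7·c = -483.
Inverting the 3×3 Gram matrix, [a, b, c]ᵀ = [-1188667/592674, 1196701/592674, -198725/98779]ᵀ.

a = -2.006, b = 2.019, c = -2.012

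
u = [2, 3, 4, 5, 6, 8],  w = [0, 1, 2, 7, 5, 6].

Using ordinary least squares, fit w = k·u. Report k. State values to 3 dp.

Normal-equation sums: Σu·u = 154.
Right-hand side: Σu·w = 124.
Hence k = 124 / 154 ≈ 0.805195.

k = 0.805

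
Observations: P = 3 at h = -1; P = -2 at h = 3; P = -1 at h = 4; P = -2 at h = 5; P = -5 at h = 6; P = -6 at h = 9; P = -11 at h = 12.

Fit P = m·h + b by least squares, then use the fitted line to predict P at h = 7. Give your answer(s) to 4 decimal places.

P̂ = -5.0446

With design matrix X, XᵀX = [[312, 38]; [38, 7]] and XᵀP = [-239, -24]ᵀ.
Determinant 312·7 − 38² = 740.
m = ((-239)·7 − 38·(-24))/740 = -761/740; b = (312·(-24) − 38·(-239))/740 = 797/370.
At h = 7: P̂ = (-761/740)·(7) + (797/370)·(1) = -3733/740.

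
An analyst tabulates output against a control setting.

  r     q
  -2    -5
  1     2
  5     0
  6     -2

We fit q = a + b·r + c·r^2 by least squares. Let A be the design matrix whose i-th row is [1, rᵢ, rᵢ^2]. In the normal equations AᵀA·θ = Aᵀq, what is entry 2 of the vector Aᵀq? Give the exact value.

0

Entry 2 ↔ basis r, so (Aᵀq)_{2} = Σᵢ (r)·qᵢ = (-2)·(-5) + (1)·(2) + (5)·(0) + (6)·(-2) = 0.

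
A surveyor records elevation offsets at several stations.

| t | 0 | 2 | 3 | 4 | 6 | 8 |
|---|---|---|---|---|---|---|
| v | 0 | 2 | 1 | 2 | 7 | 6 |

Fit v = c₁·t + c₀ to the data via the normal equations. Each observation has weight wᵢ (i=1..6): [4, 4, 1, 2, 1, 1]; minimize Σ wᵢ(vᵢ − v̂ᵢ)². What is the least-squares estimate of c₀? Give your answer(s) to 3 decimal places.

c₀ = -0.045

Compute the Gram sums: Σwᵢ·t·t = 157, Σwᵢ·t = 33, Σwᵢ·1 = 13.
And Σwᵢ·t·v = 125, Σwᵢ·v = 26.
Δ = 157·13 − 33² = 952.
c₁ = (125·13 − 33·26)/952 = 767/952; c₀ = (157·26 − 33·125)/952 = -43/952.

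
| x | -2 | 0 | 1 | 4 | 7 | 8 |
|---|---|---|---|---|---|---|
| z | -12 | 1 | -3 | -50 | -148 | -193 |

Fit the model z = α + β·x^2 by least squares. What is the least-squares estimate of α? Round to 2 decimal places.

α = -0.04

Compute the Gram sums: Σ1 = 6, Σx^2 = 134, Σx^2·x^2 = 6770.
And Σz = -405, Σx^2·z = -20455.
MᵀM·[α, β]ᵀ = Mᵀz becomes [[6, 134]; [134, 6770]]·[α, β]ᵀ = [-405, -20455]ᵀ.
Eliminating β: 6770·(row 1) − 134·(row 2) gives 22664·α = 6770·(-405) − 134·(-20455) = -880, so α = -110/2833.
Then β = ((-20455) − 134·(-110/2833))/6770 = -17115/5666.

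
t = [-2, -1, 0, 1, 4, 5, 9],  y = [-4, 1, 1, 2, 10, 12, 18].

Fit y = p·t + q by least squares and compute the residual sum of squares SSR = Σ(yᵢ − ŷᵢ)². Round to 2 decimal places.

From the data, Σt·t = 128, Σt = 16, Σ1 = 7.
And Σt·y = 271, Σy = 40.
So MᵀM·[p, q]ᵀ = Mᵀy: [[128, 16]; [16, 7]]·[p, q]ᵀ = [271, 40]ᵀ.
Determinant 128·7 − 16² = 640.
p = (271·7 − 16·40)/640 = 1257/640; q = (128·40 − 16·271)/640 = 49/40.
Residuals: -83/64, 1113/640, -9/40, -761/640, 147/160, 611/640, -577/640; SSR = 5593/640.

SSR = 8.74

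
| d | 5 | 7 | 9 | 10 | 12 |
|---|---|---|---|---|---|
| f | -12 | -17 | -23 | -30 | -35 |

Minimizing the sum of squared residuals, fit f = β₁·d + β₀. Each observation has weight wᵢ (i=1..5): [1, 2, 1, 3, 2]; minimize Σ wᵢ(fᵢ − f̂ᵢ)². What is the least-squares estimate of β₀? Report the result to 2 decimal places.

MᵀWM·[β₁, β₀]ᵀ = MᵀWf reads: 792·β₁ + 82·β₀ = -2245;  82·β₁ + 9·β₀ = -229.
Δ = 792·9 − 82² = 404.
β₁ = ((-2245)·9 − 82·(-229))/404 = -1427/404; β₀ = (792·(-229) − 82·(-2245))/404 = 1361/202.

β₀ = 6.74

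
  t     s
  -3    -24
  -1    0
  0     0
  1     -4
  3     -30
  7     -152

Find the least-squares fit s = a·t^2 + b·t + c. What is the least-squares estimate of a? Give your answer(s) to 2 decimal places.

Compute the Gram sums: Σt^2·t^2 = 2565, Σt^2·t = 343, Σt^2 = 69, Σt·t = 69, Σt = 7, Σ1 = 6.
And Σt^2·s = -7938, Σt·s = -1086, Σs = -210.
Row-reducing yields a = -5761/1943, b = -10011/9715, c = 2912/9715.

a = -2.97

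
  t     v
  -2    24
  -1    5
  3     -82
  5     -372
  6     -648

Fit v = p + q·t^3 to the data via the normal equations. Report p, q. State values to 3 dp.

From the data, Σ1 = 5, Σt^3 = 359, Σt^3·t^3 = 63075.
Right-hand side: Σv = -1073, Σt^3·v = -188879.
det = 5·63075 − 359² = 186494.
p = ((-1073)·63075 − 359·(-188879))/186494 = 1307/1903; q = (5·(-188879) − 359·(-1073))/186494 = -5706/1903.

p = 0.687, q = -2.998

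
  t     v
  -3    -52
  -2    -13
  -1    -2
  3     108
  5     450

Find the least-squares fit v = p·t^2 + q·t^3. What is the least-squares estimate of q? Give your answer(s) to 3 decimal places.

AᵀA·[p, q]ᵀ = Aᵀv reads: 804·p + 3092·q = 11700;  3092·p + 17148·q = 60676.
(Σt^2·t^2 = 804, Σt^2·t^3 = 3092, Σt^3·t^3 = 17148, Σt^2·v = 11700, Σt^3·v = 60676.)
Eliminating q: 17148·(row 1) − 3092·(row 2) gives 4226528·p = 17148·11700 − 3092·60676 = 13021408, so p = 406919/132079.
Then q = (60676 − 3092·(406919/132079))/17148 = 393972/132079.

q = 2.983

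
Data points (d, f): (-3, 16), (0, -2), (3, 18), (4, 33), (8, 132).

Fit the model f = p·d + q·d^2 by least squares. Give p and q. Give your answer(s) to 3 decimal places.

Entries of MᵀM: Σd·d = 98, Σd·d^2 = 576, Σd^2·d^2 = 4514.
Moment sums: Σd·f = 1194, Σd^2·f = 9282.
Determinant 98·4514 − 576² = 110596.
p = (1194·4514 − 576·9282)/110596 = 10821/27649; q = (98·9282 − 576·1194)/110596 = 55473/27649.

p = 0.391, q = 2.006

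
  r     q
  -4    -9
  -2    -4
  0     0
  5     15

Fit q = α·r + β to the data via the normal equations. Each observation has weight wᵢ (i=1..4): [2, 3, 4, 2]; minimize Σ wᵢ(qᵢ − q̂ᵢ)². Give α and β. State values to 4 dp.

α = 2.6582, β = 0.9666

Compute the Gram sums: Σwᵢ·r·r = 94, Σwᵢ·r = -4, Σwᵢ·1 = 11.
And Σwᵢ·r·q = 246, Σwᵢ·q = 0.
Determinant 94·11 − (-4)² = 1018.
α = (246·11 − (-4)·0)/1018 = 1353/509; β = (94·0 − (-4)·246)/1018 = 492/509.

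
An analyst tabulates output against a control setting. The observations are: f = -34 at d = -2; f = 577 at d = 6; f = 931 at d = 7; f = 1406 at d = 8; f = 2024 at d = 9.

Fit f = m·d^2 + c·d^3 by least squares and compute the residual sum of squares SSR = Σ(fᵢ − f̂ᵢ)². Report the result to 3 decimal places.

MᵀM·[m, c]ᵀ = Mᵀf reads: 14370·m + 116368·c = 320183;  116368·m + 957954·c = 2639605.
Δ = 14370·957954 − 116368² = 224287556.
m = (320183·957954 − 116368·2639605)/224287556 = -222484529/112143778; c = (14370·2639605 − 116368·320183)/224287556 = 336034253/112143778.
Residuals: -117338156/56071889, 66502151/56071889, 23925230/56071889, -68187906/56071889, 15641542/56071889; SSR = 421912733/56071889.

SSR = 7.524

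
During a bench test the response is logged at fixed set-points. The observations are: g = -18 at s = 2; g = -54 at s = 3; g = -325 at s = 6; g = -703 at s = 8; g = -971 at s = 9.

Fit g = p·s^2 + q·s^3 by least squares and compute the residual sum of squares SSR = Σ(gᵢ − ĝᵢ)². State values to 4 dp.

SSR = 5.4828

Compute the Gram sums: Σs^2·s^2 = 12050, Σs^2·s^3 = 99868, Σs^3·s^3 = 841034.
Moment sums: Σs^2·g = -135901, Σs^3·g = -1139597.
Normal equations: [[12050, 99868]; [99868, 841034]]·[p, q]ᵀ = [-135901, -1139597]ᵀ.
Eliminating q: 841034·(row 1) − 99868·(row 2) gives 160842276·p = 841034·(-135901) − 99868·(-1139597) = -488088438, so p = -81348073/26807046.
Then q = ((-1139597) − 99868·(-81348073/26807046))/841034 = -26663797/26807046.
Residuals: 1337520/638263, 745782/4467841, -4063195/4467841, 2131233/4467841, -60470/638263; SSR = 24496418/4467841.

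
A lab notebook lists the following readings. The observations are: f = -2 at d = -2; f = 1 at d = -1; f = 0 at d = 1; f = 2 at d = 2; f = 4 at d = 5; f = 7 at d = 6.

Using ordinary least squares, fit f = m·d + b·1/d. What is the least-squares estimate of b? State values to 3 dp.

b = -1.390

The normal system XᵀX·[m, b]ᵀ = Xᵀf is [[71, 6]; [6, 2311/900]]·[m, b]ᵀ = [69, 89/30]ᵀ.
det = 71·(2311/900) − 6² = 131681/900.
m = (69·(2311/900) − 6·(89/30))/(131681/900) = 143439/131681; b = (71·(89/30) − 6·69)/(131681/900) = -183030/131681.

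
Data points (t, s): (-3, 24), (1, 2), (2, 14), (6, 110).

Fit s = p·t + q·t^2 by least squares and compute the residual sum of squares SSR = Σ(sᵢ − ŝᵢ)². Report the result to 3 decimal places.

SSR = 3.443

The normal equations are: 50·p + 198·q = 618;  198·p + 1394·q = 4234.
(Σt·t = 50, Σt·t^2 = 198, Σt^2·t^2 = 1394, Σt·s = 618, Σt^2·s = 4234.)
Eliminating q: 1394·(row 1) − 198·(row 2) gives 30496·p = 1394·618 − 198·4234 = 23160, so p = 2895/3812.
Then q = (4234 − 198·(2895/3812))/1394 = 11167/3812.
Residuals: -165/1906, -3219/1906, 1455/1906, -31/1906; SSR = 3281/953.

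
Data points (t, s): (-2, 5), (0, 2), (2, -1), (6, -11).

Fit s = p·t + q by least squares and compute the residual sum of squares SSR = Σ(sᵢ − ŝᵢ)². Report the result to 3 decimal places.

SSR = 2.743

The normal system MᵀM·[p, q]ᵀ = Mᵀs is [[44, 6]; [6, 4]]·[p, q]ᵀ = [-78, -5]ᵀ.
Determinant 44·4 − 6² = 140.
p = ((-78)·4 − 6·(-5))/140 = -141/70; q = (44·(-5) − 6·(-78))/140 = 62/35.
Residuals: -4/5, 8/35, 44/35, -24/35; SSR = 96/35.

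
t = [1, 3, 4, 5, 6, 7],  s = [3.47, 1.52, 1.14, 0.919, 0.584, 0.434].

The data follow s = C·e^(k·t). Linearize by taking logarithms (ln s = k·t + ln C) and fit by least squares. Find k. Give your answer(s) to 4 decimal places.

Let Y = ln s. Fitting Y = k·t + ln C by least squares:
Σt = 26.0000, Σ(t)² = 136.0000, Σln s = 0.3369, Σt·ln s = -6.4680.
Normal system: [[136.0000, 26.0000]; [26.0000, 6]]·[k, ln C]ᵀ = [-6.4680, 0.3369]ᵀ.
Δ = 136.0000·6 − (26.0000)² = 140.0000; k = (-6.4680·6 − 26.0000·0.3369)/140.0000 = -0.33976, ln C = (136.0000·0.3369 − 26.0000·-6.4680)/140.0000 = 1.52844.

k = -0.3398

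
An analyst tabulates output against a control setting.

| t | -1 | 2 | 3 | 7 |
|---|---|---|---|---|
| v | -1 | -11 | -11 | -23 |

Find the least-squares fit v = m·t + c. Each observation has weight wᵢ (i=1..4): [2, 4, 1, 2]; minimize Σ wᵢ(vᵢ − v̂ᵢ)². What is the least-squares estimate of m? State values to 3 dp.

Setting ∂/∂m … = 0 gives: 125·m + 23·c = -441;  23·m + 9·c = -103.
Eliminating c: 9·(row 1) − 23·(row 2) gives 596·m = 9·(-441) − 23·(-103) = -1600, so m = -400/149.
Then c = ((-103) − 23·(-400/149))/9 = -683/149.

m = -2.685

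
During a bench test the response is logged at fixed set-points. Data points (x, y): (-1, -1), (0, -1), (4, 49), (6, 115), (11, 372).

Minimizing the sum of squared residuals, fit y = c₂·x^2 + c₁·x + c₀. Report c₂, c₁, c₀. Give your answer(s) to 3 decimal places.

c₂ = 2.963, c₁ = 1.437, c₀ = -2.050

Sums needed: Σx^2·x^2 = 16194, Σx^2·x = 1610, Σx^2 = 174, Σx·x = 174, Σx = 20, Σ1 = 5.
Moment sums: Σx^2·y = 49935, Σx·y = 4979, Σy = 534.
Row-reducing yields c₂ = 435709/147064, c₁ = 211329/147064, c₀ = -150777/73532.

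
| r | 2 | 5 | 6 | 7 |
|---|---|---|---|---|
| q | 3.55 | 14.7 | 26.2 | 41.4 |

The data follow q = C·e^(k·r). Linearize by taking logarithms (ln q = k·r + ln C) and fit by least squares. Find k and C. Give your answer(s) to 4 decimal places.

k = 0.4937, C = 1.3068

With ln qᵢ as the transformed response and rᵢ as the regressor:
Sums: Σr = 20.0000, Σ(r)² = 114.0000, Σln q = 10.9438, Σr·ln q = 61.6307.
Normal system: [[114.0000, 20.0000]; [20.0000, 4]]·[k, ln C]ᵀ = [61.6307, 10.9438]ᵀ.
Δ = 114.0000·4 − (20.0000)² = 56.0000; k = (61.6307·4 − 20.0000·10.9438)/56.0000 = 0.49368, ln C = (114.0000·10.9438 − 20.0000·61.6307)/56.0000 = 0.26757, so C = exp(0.26757) = 1.30679.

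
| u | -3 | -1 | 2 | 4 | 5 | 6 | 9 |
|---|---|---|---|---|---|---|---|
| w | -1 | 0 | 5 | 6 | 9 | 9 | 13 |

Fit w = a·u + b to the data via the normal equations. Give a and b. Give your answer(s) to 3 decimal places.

MᵀM·[a, b]ᵀ = Mᵀw reads: 172·a + 22·b = 253;  22·a + 7·b = 41.
(Σu·u = 172, Σu = 22, Σ1 = 7, Σu·w = 253, Σw = 41.)
det = 172·7 − 22² = 720.
a = (253·7 − 22·41)/720 = 869/720; b = (172·41 − 22·253)/720 = 743/360.

a = 1.207, b = 2.064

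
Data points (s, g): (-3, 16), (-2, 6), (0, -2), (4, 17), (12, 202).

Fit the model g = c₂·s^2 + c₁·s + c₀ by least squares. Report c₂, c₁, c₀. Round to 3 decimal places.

Sums needed: Σs^2·s^2 = 21089, Σs^2·s = 1757, Σs^2 = 173, Σs·s = 173, Σs = 11, Σ1 = 5.
For Mᵀg: Σs^2·g = 29528, Σs·g = 2432, Σg = 239.
Solving the 3×3 system (Gaussian elimination) gives c₂ = 4835/3162, c₁ = -4217/3162, c₀ = -1145/527.

c₂ = 1.529, c₁ = -1.334, c₀ = -2.173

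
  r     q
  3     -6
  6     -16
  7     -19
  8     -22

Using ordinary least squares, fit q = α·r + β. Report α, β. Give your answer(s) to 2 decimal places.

Normal-equation sums: Σr·r = 158, Σr = 24, Σ1 = 4.
Moment sums: Σr·q = -423, Σq = -63.
So XᵀX·[α, β]ᵀ = Xᵀq: [[158, 24]; [24, 4]]·[α, β]ᵀ = [-423, -63]ᵀ.
Eliminating β: 4·(row 1) − 24·(row 2) gives 56·α = 4·(-423) − 24·(-63) = -180, so α = -45/14.
Then β = ((-63) − 24·(-45/14))/4 = 99/28.

α = -3.21, β = 3.54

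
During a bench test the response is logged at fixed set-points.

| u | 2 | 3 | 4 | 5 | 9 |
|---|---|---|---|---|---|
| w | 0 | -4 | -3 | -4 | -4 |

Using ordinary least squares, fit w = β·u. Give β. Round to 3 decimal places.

Sums needed: Σu·u = 135.
Right-hand side: Σu·w = -80.
AᵀA·[β]ᵀ = Aᵀw becomes [[135]]·[β]ᵀ = [-80]ᵀ.
Hence β = -80 / 135 ≈ -0.592593.

β = -0.593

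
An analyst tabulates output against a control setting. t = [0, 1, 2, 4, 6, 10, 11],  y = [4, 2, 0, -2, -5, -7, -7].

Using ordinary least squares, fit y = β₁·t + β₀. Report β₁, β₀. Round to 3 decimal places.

β₁ = -0.976, β₀ = 2.597

Compute the Gram sums: Σt·t = 278, Σt = 34, Σ1 = 7.
Right-hand side: Σt·y = -183, Σy = -15.
Eliminating β₀: 7·(row 1) − 34·(row 2) gives 790·β₁ = 7·(-183) − 34·(-15) = -771, so β₁ = -771/790.
Then β₀ = ((-15) − 34·(-771/790))/7 = 1026/395.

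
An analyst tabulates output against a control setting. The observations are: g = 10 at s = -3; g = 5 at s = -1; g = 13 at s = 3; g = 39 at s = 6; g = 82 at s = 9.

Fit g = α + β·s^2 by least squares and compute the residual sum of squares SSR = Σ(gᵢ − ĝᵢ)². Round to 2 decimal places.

SSR = 6.11

With design matrix A, AᵀA = [[5, 136]; [136, 8020]] and Aᵀg = [149, 8258]ᵀ.
Δ = 5·8020 − 136² = 21604.
α = (149·8020 − 136·8258)/21604 = 17973/5401; β = (5·8258 − 136·149)/21604 = 10513/10802.
Residuals: -22543/10802, 7551/10802, 9863/10802, 312/491, -1735/10802; SSR = 32985/5401.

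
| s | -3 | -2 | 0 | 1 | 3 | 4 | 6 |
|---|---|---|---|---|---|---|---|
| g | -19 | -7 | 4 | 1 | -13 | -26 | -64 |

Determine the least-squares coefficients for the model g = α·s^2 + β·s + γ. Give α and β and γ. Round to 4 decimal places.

α = -2.0272, β = 0.9833, γ = 2.7411

Entries of MᵀM: Σs^2·s^2 = 1731, Σs^2·s = 273, Σs^2 = 75, Σs·s = 75, Σs = 9, Σ1 = 7.
For Mᵀg: Σs^2·g = -3035, Σs·g = -455, Σg = -124.
Inverting the 3×3 Gram matrix, [α, β, γ]ᵀ = [-5449/2688, 881/896, 307/112]ᵀ.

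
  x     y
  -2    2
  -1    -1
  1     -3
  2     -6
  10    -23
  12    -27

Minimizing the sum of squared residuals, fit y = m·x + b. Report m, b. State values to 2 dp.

m = -2.07, b = -2.07

Normal-equation sums: Σx·x = 254, Σx = 22, Σ1 = 6.
For Aᵀy: Σx·y = -572, Σy = -58.
Eliminating b: 6·(row 1) − 22·(row 2) gives 1040·m = 6·(-572) − 22·(-58) = -2156, so m = -539/260.
Then b = ((-58) − 22·(-539/260))/6 = -537/260.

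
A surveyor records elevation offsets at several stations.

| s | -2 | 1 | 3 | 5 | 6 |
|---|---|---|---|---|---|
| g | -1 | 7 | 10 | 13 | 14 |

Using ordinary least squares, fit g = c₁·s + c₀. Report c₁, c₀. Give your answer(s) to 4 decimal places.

With design matrix X, XᵀX = [[75, 13]; [13, 5]] and Xᵀg = [188, 43]ᵀ.
Δ = 75·5 − 13² = 206.
c₁ = (188·5 − 13·43)/206 = 381/206; c₀ = (75·43 − 13·188)/206 = 781/206.

c₁ = 1.8495, c₀ = 3.7913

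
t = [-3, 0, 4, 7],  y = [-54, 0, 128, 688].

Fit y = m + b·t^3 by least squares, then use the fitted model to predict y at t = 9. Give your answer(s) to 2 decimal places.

ŷ = 1462.14

Entries of AᵀA: Σ1 = 4, Σt^3 = 380, Σt^3·t^3 = 122474.
And Σy = 762, Σt^3·y = 245634.
Δ = 4·122474 − 380² = 345496.
m = (762·122474 − 380·245634)/345496 = -207/4546; b = (4·245634 − 380·762)/345496 = 86622/43187.
At t = 9: ŷ = (-207/4546)·(1) + (86622/43187)·(729) = 126290943/86374.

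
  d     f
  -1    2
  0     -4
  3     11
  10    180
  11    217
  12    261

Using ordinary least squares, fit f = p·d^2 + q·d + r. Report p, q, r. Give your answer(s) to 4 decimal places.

The normal equations are: 45459·p + 4085·q + 375·r = 81942;  4085·p + 375·q + 35·r = 7350;  375·p + 35·q + 6·r = 667.
(Σd^2·d^2 = 45459, Σd^2·d = 4085, Σd^2 = 375, Σd·d = 375, Σd = 35, Σ1 = 6, Σd^2·f = 81942, Σd·f = 7350, Σf = 667.)
Row-reducing yields p = 7513/3876, q = -1655/1292, r = -4859/1938.

p = 1.9383, q = -1.2810, r = -2.5072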